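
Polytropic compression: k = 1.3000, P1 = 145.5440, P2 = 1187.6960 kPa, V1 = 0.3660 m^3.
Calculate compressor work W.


(k-1)/k = 0.2308
(P2/P1)^exp = 1.6233
W = 4.3333 * 145.5440 * 0.3660 * (1.6233 - 1) = 143.8747 kJ

143.8747 kJ


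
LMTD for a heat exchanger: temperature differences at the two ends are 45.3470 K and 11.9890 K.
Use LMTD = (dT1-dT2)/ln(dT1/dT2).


dT1/dT2 = 3.7824
ln(dT1/dT2) = 1.3304
LMTD = 33.3580 / 1.3304 = 25.0745 K

25.0745 K


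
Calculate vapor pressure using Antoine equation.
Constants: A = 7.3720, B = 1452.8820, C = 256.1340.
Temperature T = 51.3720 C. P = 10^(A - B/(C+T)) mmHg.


C+T = 307.5060
B/(C+T) = 4.7247
log10(P) = 7.3720 - 4.7247 = 2.6473
P = 10^2.6473 = 443.8873 mmHg

443.8873 mmHg


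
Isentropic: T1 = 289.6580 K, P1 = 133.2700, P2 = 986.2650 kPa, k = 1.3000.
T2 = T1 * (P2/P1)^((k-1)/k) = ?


(k-1)/k = 0.2308
(P2/P1)^exp = 1.5871
T2 = 289.6580 * 1.5871 = 459.7103 K

459.7103 K


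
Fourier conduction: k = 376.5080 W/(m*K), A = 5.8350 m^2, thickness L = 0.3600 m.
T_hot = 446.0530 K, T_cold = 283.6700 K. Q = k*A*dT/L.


dT = 162.3830 K
Q = 376.5080 * 5.8350 * 162.3830 / 0.3600 = 990953.1642 W

990953.1642 W


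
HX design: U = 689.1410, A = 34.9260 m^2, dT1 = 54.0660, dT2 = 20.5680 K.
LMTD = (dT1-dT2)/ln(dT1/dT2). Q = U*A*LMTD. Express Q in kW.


LMTD = 34.6602 K
Q = 689.1410 * 34.9260 * 34.6602 = 834233.9592 W = 834.2340 kW

834.2340 kW


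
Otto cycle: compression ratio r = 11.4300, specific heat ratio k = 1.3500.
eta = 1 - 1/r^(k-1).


r^(k-1) = 2.3459
eta = 1 - 1/2.3459 = 0.5737 = 57.3731%

57.3731%


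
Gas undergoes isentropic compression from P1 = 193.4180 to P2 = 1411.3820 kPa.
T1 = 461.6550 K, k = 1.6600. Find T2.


(k-1)/k = 0.3976
(P2/P1)^exp = 2.2038
T2 = 461.6550 * 2.2038 = 1017.4117 K

1017.4117 K


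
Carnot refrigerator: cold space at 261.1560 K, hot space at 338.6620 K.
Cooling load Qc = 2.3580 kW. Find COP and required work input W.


COP = 261.1560 / 77.5060 = 3.3695
W = 2.3580 / 3.3695 = 0.6998 kW

COP = 3.3695, W = 0.6998 kW


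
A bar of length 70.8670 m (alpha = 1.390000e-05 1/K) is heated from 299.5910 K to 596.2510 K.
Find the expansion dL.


dT = 296.6600 K
dL = 1.390000e-05 * 70.8670 * 296.6600 = 0.292225 m
L_final = 71.159225 m

dL = 0.292225 m


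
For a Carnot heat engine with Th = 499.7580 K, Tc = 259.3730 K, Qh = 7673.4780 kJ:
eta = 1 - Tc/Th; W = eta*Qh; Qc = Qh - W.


eta = 1 - 259.3730/499.7580 = 0.4810
W = 0.4810 * 7673.4780 = 3690.9644 kJ
Qc = 7673.4780 - 3690.9644 = 3982.5136 kJ

eta = 48.1003%, W = 3690.9644 kJ, Qc = 3982.5136 kJ


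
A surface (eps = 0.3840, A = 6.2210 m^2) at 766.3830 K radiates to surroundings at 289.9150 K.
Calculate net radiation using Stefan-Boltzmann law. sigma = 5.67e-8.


T^4 = 3.4497e+11
Tsurr^4 = 7.0645e+09
Q = 0.3840 * 5.67e-8 * 6.2210 * 3.3791e+11 = 45769.0485 W

45769.0485 W


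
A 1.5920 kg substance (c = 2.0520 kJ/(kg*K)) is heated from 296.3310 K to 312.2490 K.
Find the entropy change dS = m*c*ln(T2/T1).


T2/T1 = 1.0537
ln(T2/T1) = 0.0523
dS = 1.5920 * 2.0520 * 0.0523 = 0.1709 kJ/K

0.1709 kJ/K


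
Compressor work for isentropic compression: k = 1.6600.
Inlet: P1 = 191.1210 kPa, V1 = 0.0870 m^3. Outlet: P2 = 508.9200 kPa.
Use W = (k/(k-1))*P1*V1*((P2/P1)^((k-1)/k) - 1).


(k-1)/k = 0.3976
(P2/P1)^exp = 1.4761
W = 2.5152 * 191.1210 * 0.0870 * (1.4761 - 1) = 19.9103 kJ

19.9103 kJ


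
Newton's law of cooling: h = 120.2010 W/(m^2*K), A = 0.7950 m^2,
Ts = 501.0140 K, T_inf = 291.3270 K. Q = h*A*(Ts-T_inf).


dT = 209.6870 K
Q = 120.2010 * 0.7950 * 209.6870 = 20037.6467 W

20037.6467 W


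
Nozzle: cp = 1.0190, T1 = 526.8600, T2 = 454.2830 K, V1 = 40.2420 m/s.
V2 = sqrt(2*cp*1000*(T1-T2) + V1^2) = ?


dT = 72.5770 K
2*cp*1000*dT = 147911.9260
V1^2 = 1619.4186
V2 = sqrt(149531.3446) = 386.6928 m/s

386.6928 m/s


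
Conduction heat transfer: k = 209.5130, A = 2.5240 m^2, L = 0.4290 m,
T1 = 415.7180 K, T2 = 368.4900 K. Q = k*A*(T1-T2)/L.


dT = 47.2280 K
Q = 209.5130 * 2.5240 * 47.2280 / 0.4290 = 58216.0304 W

58216.0304 W


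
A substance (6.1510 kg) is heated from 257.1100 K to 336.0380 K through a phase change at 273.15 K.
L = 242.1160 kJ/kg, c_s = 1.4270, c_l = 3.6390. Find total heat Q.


Q1 (sensible, solid) = 6.1510 * 1.4270 * 16.0400 = 140.7907 kJ
Q2 (latent) = 6.1510 * 242.1160 = 1489.2555 kJ
Q3 (sensible, liquid) = 6.1510 * 3.6390 * 62.8880 = 1407.6529 kJ
Q_total = 3037.6991 kJ

3037.6991 kJ


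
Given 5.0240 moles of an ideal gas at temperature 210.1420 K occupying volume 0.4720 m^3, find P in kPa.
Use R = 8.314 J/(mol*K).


P = nRT/V = 5.0240 * 8.314 * 210.1420 / 0.4720
= 8777.5338 / 0.4720 = 18596.4700 Pa = 18.5965 kPa

18.5965 kPa


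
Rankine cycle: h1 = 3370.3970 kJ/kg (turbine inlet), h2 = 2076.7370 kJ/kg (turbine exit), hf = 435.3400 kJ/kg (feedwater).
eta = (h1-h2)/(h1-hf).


W = 1293.6600 kJ/kg
Q_in = 2935.0570 kJ/kg
eta = 0.4408 = 44.0761%

eta = 44.0761%


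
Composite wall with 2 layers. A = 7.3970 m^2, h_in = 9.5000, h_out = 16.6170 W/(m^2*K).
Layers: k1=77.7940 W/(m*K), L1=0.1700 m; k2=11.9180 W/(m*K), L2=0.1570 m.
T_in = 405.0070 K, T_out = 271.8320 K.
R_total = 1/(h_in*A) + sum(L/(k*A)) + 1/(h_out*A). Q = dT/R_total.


R_conv_in = 1/(9.5000*7.3970) = 0.0142
R_1 = 0.1700/(77.7940*7.3970) = 0.0003
R_2 = 0.1570/(11.9180*7.3970) = 0.0018
R_conv_out = 1/(16.6170*7.3970) = 0.0081
R_total = 0.0244 K/W
Q = 133.1750 / 0.0244 = 5448.5037 W

R_total = 0.0244 K/W, Q = 5448.5037 W


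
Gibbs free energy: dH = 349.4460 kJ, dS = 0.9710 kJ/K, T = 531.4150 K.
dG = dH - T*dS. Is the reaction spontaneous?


T*dS = 531.4150 * 0.9710 = 516.0040 kJ
dG = 349.4460 - 516.0040 = -166.5580 kJ (spontaneous)

dG = -166.5580 kJ, spontaneous


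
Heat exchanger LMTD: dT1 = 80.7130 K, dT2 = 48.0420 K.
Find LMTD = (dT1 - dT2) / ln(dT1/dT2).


dT1/dT2 = 1.6801
ln(dT1/dT2) = 0.5188
LMTD = 32.6710 / 0.5188 = 62.9713 K

62.9713 K


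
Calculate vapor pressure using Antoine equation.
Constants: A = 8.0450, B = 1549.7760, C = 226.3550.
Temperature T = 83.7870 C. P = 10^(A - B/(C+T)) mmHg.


C+T = 310.1420
B/(C+T) = 4.9970
log10(P) = 8.0450 - 4.9970 = 3.0480
P = 10^3.0480 = 1116.8929 mmHg

1116.8929 mmHg


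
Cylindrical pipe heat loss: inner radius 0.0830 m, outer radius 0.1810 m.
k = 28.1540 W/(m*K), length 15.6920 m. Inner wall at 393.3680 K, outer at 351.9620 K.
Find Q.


dT = 41.4060 K
ln(ro/ri) = 0.7797
Q = 2*pi*28.1540*15.6920*41.4060 / 0.7797 = 147420.6394 W

147420.6394 W


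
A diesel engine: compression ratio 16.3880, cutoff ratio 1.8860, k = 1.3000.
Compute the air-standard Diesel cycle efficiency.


r^(k-1) = 2.3140
rc^k = 2.2814
eta = 0.5192 = 51.9211%

51.9211%


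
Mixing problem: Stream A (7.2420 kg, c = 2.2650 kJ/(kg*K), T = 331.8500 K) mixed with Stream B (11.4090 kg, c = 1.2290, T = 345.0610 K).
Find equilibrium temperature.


num = 10281.7071
den = 30.4248
Tf = 337.9385 K

337.9385 K


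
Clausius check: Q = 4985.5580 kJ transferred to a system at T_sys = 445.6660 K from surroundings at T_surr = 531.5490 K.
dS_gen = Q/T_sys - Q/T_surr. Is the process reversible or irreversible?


dS_sys = 4985.5580/445.6660 = 11.1868 kJ/K
dS_surr = -4985.5580/531.5490 = -9.3793 kJ/K
dS_gen = 11.1868 - 9.3793 = 1.8075 kJ/K (irreversible)

dS_gen = 1.8075 kJ/K, irreversible


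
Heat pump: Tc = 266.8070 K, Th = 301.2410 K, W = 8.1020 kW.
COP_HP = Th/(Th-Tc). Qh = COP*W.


COP = 301.2410 / 34.4340 = 8.7484
Qh = 8.7484 * 8.1020 = 70.8792 kW

COP = 8.7484, Qh = 70.8792 kW


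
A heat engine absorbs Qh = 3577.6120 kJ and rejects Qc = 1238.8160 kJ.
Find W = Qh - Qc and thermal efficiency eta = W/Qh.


W = 3577.6120 - 1238.8160 = 2338.7960 kJ
eta = 2338.7960 / 3577.6120 = 0.6537 = 65.3731%

W = 2338.7960 kJ, eta = 65.3731%


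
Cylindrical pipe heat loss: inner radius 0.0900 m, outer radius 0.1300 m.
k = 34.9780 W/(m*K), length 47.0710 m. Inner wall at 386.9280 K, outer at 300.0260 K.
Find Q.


dT = 86.9020 K
ln(ro/ri) = 0.3677
Q = 2*pi*34.9780*47.0710*86.9020 / 0.3677 = 2444753.8639 W

2444753.8639 W


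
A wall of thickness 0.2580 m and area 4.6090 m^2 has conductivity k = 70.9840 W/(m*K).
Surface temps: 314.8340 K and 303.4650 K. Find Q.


dT = 11.3690 K
Q = 70.9840 * 4.6090 * 11.3690 / 0.2580 = 14416.8287 W

14416.8287 W


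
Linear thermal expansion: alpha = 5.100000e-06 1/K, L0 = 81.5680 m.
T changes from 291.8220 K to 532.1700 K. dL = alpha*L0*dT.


dT = 240.3480 K
dL = 5.100000e-06 * 81.5680 * 240.3480 = 0.099984 m
L_final = 81.667984 m

dL = 0.099984 m


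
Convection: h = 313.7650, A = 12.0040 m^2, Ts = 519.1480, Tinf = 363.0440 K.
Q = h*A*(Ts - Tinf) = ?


dT = 156.1040 K
Q = 313.7650 * 12.0040 * 156.1040 = 587955.5786 W

587955.5786 W


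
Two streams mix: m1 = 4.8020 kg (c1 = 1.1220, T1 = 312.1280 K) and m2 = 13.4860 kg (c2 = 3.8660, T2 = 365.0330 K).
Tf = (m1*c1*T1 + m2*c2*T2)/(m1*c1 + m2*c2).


num = 20713.3772
den = 57.5247
Tf = 360.0778 K

360.0778 K


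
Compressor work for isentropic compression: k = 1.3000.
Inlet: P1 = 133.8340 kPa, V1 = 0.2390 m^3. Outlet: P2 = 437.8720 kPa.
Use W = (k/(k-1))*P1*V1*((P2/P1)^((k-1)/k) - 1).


(k-1)/k = 0.2308
(P2/P1)^exp = 1.3146
W = 4.3333 * 133.8340 * 0.2390 * (1.3146 - 1) = 43.6067 kJ

43.6067 kJ


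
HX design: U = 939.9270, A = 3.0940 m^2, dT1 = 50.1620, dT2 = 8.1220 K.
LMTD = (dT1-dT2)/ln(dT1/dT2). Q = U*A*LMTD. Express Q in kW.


LMTD = 23.0903 K
Q = 939.9270 * 3.0940 * 23.0903 = 67149.5646 W = 67.1496 kW

67.1496 kW


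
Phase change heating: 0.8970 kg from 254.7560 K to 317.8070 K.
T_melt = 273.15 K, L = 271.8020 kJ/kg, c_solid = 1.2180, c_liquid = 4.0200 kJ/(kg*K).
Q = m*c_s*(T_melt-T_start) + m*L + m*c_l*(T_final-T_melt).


Q1 (sensible, solid) = 0.8970 * 1.2180 * 18.3940 = 20.0963 kJ
Q2 (latent) = 0.8970 * 271.8020 = 243.8064 kJ
Q3 (sensible, liquid) = 0.8970 * 4.0200 * 44.6570 = 161.0305 kJ
Q_total = 424.9331 kJ

424.9331 kJ


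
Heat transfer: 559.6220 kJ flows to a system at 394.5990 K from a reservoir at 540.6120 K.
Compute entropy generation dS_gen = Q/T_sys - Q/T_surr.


dS_sys = 559.6220/394.5990 = 1.4182 kJ/K
dS_surr = -559.6220/540.6120 = -1.0352 kJ/K
dS_gen = 1.4182 - 1.0352 = 0.3830 kJ/K (irreversible)

dS_gen = 0.3830 kJ/K, irreversible


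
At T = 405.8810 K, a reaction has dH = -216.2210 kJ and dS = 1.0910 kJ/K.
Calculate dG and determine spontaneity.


T*dS = 405.8810 * 1.0910 = 442.8162 kJ
dG = -216.2210 - 442.8162 = -659.0372 kJ (spontaneous)

dG = -659.0372 kJ, spontaneous


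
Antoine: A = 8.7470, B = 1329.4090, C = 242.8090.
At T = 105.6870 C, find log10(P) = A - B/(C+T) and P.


C+T = 348.4960
B/(C+T) = 3.8147
log10(P) = 8.7470 - 3.8147 = 4.9323
P = 10^4.9323 = 85565.0177 mmHg

85565.0177 mmHg


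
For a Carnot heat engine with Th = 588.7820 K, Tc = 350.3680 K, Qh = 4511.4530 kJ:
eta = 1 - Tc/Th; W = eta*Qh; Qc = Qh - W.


eta = 1 - 350.3680/588.7820 = 0.4049
W = 0.4049 * 4511.4530 = 1826.8112 kJ
Qc = 4511.4530 - 1826.8112 = 2684.6418 kJ

eta = 40.4927%, W = 1826.8112 kJ, Qc = 2684.6418 kJ


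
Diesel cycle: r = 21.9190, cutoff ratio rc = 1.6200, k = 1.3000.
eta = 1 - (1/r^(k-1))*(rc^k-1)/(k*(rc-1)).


r^(k-1) = 2.5249
rc^k = 1.8723
eta = 0.5714 = 57.1381%

57.1381%


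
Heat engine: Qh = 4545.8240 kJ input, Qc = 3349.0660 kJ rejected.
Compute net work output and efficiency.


W = 4545.8240 - 3349.0660 = 1196.7580 kJ
eta = 1196.7580 / 4545.8240 = 0.2633 = 26.3265%

W = 1196.7580 kJ, eta = 26.3265%


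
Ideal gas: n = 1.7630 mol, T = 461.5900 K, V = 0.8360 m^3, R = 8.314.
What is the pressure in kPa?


P = nRT/V = 1.7630 * 8.314 * 461.5900 / 0.8360
= 6765.7933 / 0.8360 = 8093.0542 Pa = 8.0931 kPa

8.0931 kPa


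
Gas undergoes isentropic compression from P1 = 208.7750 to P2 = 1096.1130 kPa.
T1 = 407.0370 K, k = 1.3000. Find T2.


(k-1)/k = 0.2308
(P2/P1)^exp = 1.4662
T2 = 407.0370 * 1.4662 = 596.7996 K

596.7996 K


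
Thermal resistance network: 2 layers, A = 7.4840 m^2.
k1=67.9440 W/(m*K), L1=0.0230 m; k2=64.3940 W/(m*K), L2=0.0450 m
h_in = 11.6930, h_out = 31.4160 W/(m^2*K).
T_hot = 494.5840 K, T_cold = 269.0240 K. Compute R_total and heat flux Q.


R_conv_in = 1/(11.6930*7.4840) = 0.0114
R_1 = 0.0230/(67.9440*7.4840) = 4.5232e-05
R_2 = 0.0450/(64.3940*7.4840) = 9.3376e-05
R_conv_out = 1/(31.4160*7.4840) = 0.0043
R_total = 0.0158 K/W
Q = 225.5600 / 0.0158 = 14258.7898 W

R_total = 0.0158 K/W, Q = 14258.7898 W


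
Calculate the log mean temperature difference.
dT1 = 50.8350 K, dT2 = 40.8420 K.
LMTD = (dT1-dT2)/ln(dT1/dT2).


dT1/dT2 = 1.2447
ln(dT1/dT2) = 0.2189
LMTD = 9.9930 / 0.2189 = 45.6564 K

45.6564 K


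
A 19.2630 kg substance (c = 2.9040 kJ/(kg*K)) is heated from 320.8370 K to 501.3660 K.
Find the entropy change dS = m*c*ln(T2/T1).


T2/T1 = 1.5627
ln(T2/T1) = 0.4464
dS = 19.2630 * 2.9040 * 0.4464 = 24.9717 kJ/K

24.9717 kJ/K


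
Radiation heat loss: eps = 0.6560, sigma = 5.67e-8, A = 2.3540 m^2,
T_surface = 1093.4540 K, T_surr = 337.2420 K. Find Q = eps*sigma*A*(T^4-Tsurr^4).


T^4 = 1.4296e+12
Tsurr^4 = 1.2935e+10
Q = 0.6560 * 5.67e-8 * 2.3540 * 1.4166e+12 = 124036.0526 W

124036.0526 W


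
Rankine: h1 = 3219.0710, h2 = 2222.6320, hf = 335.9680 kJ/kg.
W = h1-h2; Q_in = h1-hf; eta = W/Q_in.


W = 996.4390 kJ/kg
Q_in = 2883.1030 kJ/kg
eta = 0.3456 = 34.5613%

eta = 34.5613%


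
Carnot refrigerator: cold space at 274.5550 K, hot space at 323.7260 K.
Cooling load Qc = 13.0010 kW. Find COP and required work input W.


COP = 274.5550 / 49.1710 = 5.5837
W = 13.0010 / 5.5837 = 2.3284 kW

COP = 5.5837, W = 2.3284 kW


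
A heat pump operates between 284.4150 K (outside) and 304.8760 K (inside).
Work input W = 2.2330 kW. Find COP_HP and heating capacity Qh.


COP = 304.8760 / 20.4610 = 14.9003
Qh = 14.9003 * 2.2330 = 33.2725 kW

COP = 14.9003, Qh = 33.2725 kW


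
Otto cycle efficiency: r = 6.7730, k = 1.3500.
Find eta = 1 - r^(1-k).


r^(k-1) = 1.9533
eta = 1 - 1/1.9533 = 0.4881 = 48.8051%

48.8051%


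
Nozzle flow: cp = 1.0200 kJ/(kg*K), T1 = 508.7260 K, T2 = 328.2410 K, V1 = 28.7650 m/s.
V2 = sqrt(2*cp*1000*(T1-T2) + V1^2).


dT = 180.4850 K
2*cp*1000*dT = 368189.4000
V1^2 = 827.4252
V2 = sqrt(369016.8252) = 607.4676 m/s

607.4676 m/s


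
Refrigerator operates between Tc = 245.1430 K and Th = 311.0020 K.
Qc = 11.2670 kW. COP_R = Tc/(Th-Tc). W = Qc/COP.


COP = 245.1430 / 65.8590 = 3.7222
W = 11.2670 / 3.7222 = 3.0269 kW

COP = 3.7222, W = 3.0269 kW


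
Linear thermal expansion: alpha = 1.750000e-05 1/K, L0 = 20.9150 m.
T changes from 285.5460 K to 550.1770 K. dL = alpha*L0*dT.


dT = 264.6310 K
dL = 1.750000e-05 * 20.9150 * 264.6310 = 0.096858 m
L_final = 21.011858 m

dL = 0.096858 m


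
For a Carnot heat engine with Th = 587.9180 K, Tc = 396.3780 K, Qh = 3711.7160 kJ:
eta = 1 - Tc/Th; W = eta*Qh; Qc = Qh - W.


eta = 1 - 396.3780/587.9180 = 0.3258
W = 0.3258 * 3711.7160 = 1209.2538 kJ
Qc = 3711.7160 - 1209.2538 = 2502.4622 kJ

eta = 32.5794%, W = 1209.2538 kJ, Qc = 2502.4622 kJ


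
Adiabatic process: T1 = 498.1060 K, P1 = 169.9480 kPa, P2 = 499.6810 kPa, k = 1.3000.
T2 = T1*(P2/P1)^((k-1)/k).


(k-1)/k = 0.2308
(P2/P1)^exp = 1.2826
T2 = 498.1060 * 1.2826 = 638.8644 K

638.8644 K


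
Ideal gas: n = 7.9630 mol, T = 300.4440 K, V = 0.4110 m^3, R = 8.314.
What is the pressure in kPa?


P = nRT/V = 7.9630 * 8.314 * 300.4440 / 0.4110
= 19890.7093 / 0.4110 = 48395.8865 Pa = 48.3959 kPa

48.3959 kPa


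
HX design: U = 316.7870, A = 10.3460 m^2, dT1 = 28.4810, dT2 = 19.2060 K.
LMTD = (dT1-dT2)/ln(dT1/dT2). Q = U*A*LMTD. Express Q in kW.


LMTD = 23.5397 K
Q = 316.7870 * 10.3460 * 23.5397 = 77151.0026 W = 77.1510 kW

77.1510 kW


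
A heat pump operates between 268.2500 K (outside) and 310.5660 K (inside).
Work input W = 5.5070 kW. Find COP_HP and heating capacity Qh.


COP = 310.5660 / 42.3160 = 7.3392
Qh = 7.3392 * 5.5070 = 40.4170 kW

COP = 7.3392, Qh = 40.4170 kW


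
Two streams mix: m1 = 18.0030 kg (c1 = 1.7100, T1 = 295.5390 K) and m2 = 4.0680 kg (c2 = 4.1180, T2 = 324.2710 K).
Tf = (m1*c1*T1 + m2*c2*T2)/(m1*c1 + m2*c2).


num = 14530.4021
den = 47.5372
Tf = 305.6641 K

305.6641 K


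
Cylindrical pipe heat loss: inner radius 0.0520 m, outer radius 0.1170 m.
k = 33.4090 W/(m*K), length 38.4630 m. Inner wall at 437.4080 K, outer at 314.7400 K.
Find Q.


dT = 122.6680 K
ln(ro/ri) = 0.8109
Q = 2*pi*33.4090*38.4630*122.6680 / 0.8109 = 1221333.5892 W

1221333.5892 W


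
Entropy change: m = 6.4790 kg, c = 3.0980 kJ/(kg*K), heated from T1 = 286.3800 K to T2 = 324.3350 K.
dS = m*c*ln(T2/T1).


T2/T1 = 1.1325
ln(T2/T1) = 0.1245
dS = 6.4790 * 3.0980 * 0.1245 = 2.4981 kJ/K

2.4981 kJ/K


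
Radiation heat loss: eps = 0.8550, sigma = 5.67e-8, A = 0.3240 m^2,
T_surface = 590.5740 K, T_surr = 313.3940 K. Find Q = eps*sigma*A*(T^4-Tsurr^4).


T^4 = 1.2165e+11
Tsurr^4 = 9.6463e+09
Q = 0.8550 * 5.67e-8 * 0.3240 * 1.1200e+11 = 1759.1800 W

1759.1800 W


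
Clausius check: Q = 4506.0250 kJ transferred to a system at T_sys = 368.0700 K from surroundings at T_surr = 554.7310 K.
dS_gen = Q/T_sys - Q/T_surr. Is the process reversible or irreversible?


dS_sys = 4506.0250/368.0700 = 12.2423 kJ/K
dS_surr = -4506.0250/554.7310 = -8.1229 kJ/K
dS_gen = 12.2423 - 8.1229 = 4.1194 kJ/K (irreversible)

dS_gen = 4.1194 kJ/K, irreversible


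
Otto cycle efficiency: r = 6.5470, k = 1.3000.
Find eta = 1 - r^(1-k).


r^(k-1) = 1.7572
eta = 1 - 1/1.7572 = 0.4309 = 43.0902%

43.0902%


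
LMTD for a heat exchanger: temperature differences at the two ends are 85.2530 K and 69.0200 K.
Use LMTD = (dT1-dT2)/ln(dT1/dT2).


dT1/dT2 = 1.2352
ln(dT1/dT2) = 0.2112
LMTD = 16.2330 / 0.2112 = 76.8510 K

76.8510 K


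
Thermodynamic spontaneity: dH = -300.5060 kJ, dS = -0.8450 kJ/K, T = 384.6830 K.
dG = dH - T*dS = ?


T*dS = 384.6830 * -0.8450 = -325.0571 kJ
dG = -300.5060 + 325.0571 = 24.5511 kJ (non-spontaneous)

dG = 24.5511 kJ, non-spontaneous


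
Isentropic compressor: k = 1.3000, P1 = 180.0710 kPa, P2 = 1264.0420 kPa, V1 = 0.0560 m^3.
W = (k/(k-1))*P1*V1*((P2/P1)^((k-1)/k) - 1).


(k-1)/k = 0.2308
(P2/P1)^exp = 1.5678
W = 4.3333 * 180.0710 * 0.0560 * (1.5678 - 1) = 24.8134 kJ

24.8134 kJ


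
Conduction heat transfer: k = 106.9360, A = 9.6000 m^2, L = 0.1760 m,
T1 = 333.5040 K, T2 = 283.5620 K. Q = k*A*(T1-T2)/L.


dT = 49.9420 K
Q = 106.9360 * 9.6000 * 49.9420 / 0.1760 = 291305.3297 W

291305.3297 W


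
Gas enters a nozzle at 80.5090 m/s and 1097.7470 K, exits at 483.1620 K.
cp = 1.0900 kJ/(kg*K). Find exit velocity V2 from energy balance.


dT = 614.5850 K
2*cp*1000*dT = 1339795.3000
V1^2 = 6481.6991
V2 = sqrt(1346276.9991) = 1160.2918 m/s

1160.2918 m/s


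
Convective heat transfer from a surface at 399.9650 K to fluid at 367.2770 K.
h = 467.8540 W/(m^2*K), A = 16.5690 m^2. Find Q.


dT = 32.6880 K
Q = 467.8540 * 16.5690 * 32.6880 = 253393.2222 W

253393.2222 W


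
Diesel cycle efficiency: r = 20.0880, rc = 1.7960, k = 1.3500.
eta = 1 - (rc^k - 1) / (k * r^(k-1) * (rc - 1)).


r^(k-1) = 2.8578
rc^k = 2.2045
eta = 0.6078 = 60.7772%

60.7772%


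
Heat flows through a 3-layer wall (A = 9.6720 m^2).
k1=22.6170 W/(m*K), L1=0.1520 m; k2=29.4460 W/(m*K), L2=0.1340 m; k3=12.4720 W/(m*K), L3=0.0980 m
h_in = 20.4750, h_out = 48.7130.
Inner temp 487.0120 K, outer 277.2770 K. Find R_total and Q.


R_conv_in = 1/(20.4750*9.6720) = 0.0050
R_1 = 0.1520/(22.6170*9.6720) = 0.0007
R_2 = 0.1340/(29.4460*9.6720) = 0.0005
R_3 = 0.0980/(12.4720*9.6720) = 0.0008
R_conv_out = 1/(48.7130*9.6720) = 0.0021
R_total = 0.0091 K/W
Q = 209.7350 / 0.0091 = 22922.2303 W

R_total = 0.0091 K/W, Q = 22922.2303 W


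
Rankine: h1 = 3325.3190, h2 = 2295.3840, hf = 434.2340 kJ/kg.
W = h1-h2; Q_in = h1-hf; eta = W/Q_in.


W = 1029.9350 kJ/kg
Q_in = 2891.0850 kJ/kg
eta = 0.3562 = 35.6245%

eta = 35.6245%


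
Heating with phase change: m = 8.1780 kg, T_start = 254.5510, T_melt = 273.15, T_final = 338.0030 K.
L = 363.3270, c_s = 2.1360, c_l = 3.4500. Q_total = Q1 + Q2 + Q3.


Q1 (sensible, solid) = 8.1780 * 2.1360 * 18.5990 = 324.8912 kJ
Q2 (latent) = 8.1780 * 363.3270 = 2971.2882 kJ
Q3 (sensible, liquid) = 8.1780 * 3.4500 * 64.8530 = 1829.7690 kJ
Q_total = 5125.9484 kJ

5125.9484 kJ


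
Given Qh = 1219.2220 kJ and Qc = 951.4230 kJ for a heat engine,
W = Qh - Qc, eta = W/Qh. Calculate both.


W = 1219.2220 - 951.4230 = 267.7990 kJ
eta = 267.7990 / 1219.2220 = 0.2196 = 21.9647%

W = 267.7990 kJ, eta = 21.9647%


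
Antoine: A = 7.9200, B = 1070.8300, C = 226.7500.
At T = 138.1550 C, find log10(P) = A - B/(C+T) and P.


C+T = 364.9050
B/(C+T) = 2.9345
log10(P) = 7.9200 - 2.9345 = 4.9855
P = 10^4.9855 = 96706.4392 mmHg

96706.4392 mmHg


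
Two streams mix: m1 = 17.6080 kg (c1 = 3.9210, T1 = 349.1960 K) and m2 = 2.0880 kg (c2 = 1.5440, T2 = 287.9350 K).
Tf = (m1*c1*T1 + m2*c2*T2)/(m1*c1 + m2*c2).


num = 25037.0954
den = 72.2648
Tf = 346.4630 K

346.4630 K


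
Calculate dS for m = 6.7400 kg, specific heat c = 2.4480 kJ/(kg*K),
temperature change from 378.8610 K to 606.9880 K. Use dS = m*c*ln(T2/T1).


T2/T1 = 1.6021
ln(T2/T1) = 0.4713
dS = 6.7400 * 2.4480 * 0.4713 = 7.7769 kJ/K

7.7769 kJ/K


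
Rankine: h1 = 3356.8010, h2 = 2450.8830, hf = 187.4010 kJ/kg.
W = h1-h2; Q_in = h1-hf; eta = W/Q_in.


W = 905.9180 kJ/kg
Q_in = 3169.4000 kJ/kg
eta = 0.2858 = 28.5833%

eta = 28.5833%


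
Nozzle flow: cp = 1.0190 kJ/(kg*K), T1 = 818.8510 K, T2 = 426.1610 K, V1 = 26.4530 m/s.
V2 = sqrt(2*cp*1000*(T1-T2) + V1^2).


dT = 392.6900 K
2*cp*1000*dT = 800302.2200
V1^2 = 699.7612
V2 = sqrt(801001.9812) = 894.9871 m/s

894.9871 m/s


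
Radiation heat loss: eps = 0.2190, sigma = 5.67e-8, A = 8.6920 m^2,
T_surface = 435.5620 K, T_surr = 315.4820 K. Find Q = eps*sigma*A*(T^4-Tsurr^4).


T^4 = 3.5991e+10
Tsurr^4 = 9.9060e+09
Q = 0.2190 * 5.67e-8 * 8.6920 * 2.6085e+10 = 2815.4384 W

2815.4384 W


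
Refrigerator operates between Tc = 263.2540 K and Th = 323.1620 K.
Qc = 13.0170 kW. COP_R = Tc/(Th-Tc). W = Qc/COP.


COP = 263.2540 / 59.9080 = 4.3943
W = 13.0170 / 4.3943 = 2.9622 kW

COP = 4.3943, W = 2.9622 kW


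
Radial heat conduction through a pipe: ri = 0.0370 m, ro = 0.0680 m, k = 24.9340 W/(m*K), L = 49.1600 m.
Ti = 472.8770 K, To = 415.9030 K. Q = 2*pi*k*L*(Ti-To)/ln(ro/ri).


dT = 56.9740 K
ln(ro/ri) = 0.6086
Q = 2*pi*24.9340*49.1600*56.9740 / 0.6086 = 721000.7973 W

721000.7973 W


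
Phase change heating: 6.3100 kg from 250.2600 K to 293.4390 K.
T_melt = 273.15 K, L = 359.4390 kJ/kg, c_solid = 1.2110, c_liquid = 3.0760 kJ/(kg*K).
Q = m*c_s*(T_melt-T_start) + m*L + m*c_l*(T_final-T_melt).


Q1 (sensible, solid) = 6.3100 * 1.2110 * 22.8900 = 174.9119 kJ
Q2 (latent) = 6.3100 * 359.4390 = 2268.0601 kJ
Q3 (sensible, liquid) = 6.3100 * 3.0760 * 20.2890 = 393.8006 kJ
Q_total = 2836.7725 kJ

2836.7725 kJ


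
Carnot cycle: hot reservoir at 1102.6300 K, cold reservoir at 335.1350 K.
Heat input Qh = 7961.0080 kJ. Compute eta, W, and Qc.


eta = 1 - 335.1350/1102.6300 = 0.6961
W = 0.6961 * 7961.0080 = 5541.3274 kJ
Qc = 7961.0080 - 5541.3274 = 2419.6806 kJ

eta = 69.6059%, W = 5541.3274 kJ, Qc = 2419.6806 kJ


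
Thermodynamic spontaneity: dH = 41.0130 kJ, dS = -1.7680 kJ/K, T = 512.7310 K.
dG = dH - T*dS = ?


T*dS = 512.7310 * -1.7680 = -906.5084 kJ
dG = 41.0130 + 906.5084 = 947.5214 kJ (non-spontaneous)

dG = 947.5214 kJ, non-spontaneous


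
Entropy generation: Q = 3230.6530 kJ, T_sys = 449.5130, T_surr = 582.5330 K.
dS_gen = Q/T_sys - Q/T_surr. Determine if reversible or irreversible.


dS_sys = 3230.6530/449.5130 = 7.1870 kJ/K
dS_surr = -3230.6530/582.5330 = -5.5459 kJ/K
dS_gen = 7.1870 - 5.5459 = 1.6411 kJ/K (irreversible)

dS_gen = 1.6411 kJ/K, irreversible


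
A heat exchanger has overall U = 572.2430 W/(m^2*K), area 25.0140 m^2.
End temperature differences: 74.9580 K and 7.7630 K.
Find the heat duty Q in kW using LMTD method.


LMTD = 29.6332 K
Q = 572.2430 * 25.0140 * 29.6332 = 424171.9813 W = 424.1720 kW

424.1720 kW


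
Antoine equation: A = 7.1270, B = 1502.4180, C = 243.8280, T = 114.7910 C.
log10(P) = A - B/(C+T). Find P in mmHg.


C+T = 358.6190
B/(C+T) = 4.1895
log10(P) = 7.1270 - 4.1895 = 2.9375
P = 10^2.9375 = 866.0550 mmHg

866.0550 mmHg


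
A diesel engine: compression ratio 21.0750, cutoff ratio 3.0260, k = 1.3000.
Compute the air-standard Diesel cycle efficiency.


r^(k-1) = 2.4953
rc^k = 4.2182
eta = 0.5103 = 51.0330%

51.0330%


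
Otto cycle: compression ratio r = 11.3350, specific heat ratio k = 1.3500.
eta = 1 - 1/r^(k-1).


r^(k-1) = 2.3391
eta = 1 - 1/2.3391 = 0.5725 = 57.2484%

57.2484%


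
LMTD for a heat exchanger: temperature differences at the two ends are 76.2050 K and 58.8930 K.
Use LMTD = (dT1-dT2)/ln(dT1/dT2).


dT1/dT2 = 1.2940
ln(dT1/dT2) = 0.2577
LMTD = 17.3120 / 0.2577 = 67.1776 K

67.1776 K


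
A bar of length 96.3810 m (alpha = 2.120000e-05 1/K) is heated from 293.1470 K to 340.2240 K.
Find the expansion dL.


dT = 47.0770 K
dL = 2.120000e-05 * 96.3810 * 47.0770 = 0.096191 m
L_final = 96.477191 m

dL = 0.096191 m


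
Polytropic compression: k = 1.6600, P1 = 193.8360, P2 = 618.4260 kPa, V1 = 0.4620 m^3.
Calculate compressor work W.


(k-1)/k = 0.3976
(P2/P1)^exp = 1.5861
W = 2.5152 * 193.8360 * 0.4620 * (1.5861 - 1) = 132.0089 kJ

132.0089 kJ


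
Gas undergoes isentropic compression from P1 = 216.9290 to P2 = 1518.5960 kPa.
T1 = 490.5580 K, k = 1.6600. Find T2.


(k-1)/k = 0.3976
(P2/P1)^exp = 2.1678
T2 = 490.5580 * 2.1678 = 1063.4174 K

1063.4174 K


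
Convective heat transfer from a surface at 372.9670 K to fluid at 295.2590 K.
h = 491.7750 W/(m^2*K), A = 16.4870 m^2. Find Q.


dT = 77.7080 K
Q = 491.7750 * 16.4870 * 77.7080 = 630048.2600 W

630048.2600 W


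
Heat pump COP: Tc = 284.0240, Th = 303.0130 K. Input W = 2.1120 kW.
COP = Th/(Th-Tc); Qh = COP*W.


COP = 303.0130 / 18.9890 = 15.9573
Qh = 15.9573 * 2.1120 = 33.7018 kW

COP = 15.9573, Qh = 33.7018 kW


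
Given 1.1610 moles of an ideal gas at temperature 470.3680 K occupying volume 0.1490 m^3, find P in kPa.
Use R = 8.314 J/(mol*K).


P = nRT/V = 1.1610 * 8.314 * 470.3680 / 0.1490
= 4540.2525 / 0.1490 = 30471.4934 Pa = 30.4715 kPa

30.4715 kPa


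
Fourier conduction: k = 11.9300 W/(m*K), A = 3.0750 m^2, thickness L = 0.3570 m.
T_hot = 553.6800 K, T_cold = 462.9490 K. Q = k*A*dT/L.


dT = 90.7310 K
Q = 11.9300 * 3.0750 * 90.7310 / 0.3570 = 9323.3727 W

9323.3727 W


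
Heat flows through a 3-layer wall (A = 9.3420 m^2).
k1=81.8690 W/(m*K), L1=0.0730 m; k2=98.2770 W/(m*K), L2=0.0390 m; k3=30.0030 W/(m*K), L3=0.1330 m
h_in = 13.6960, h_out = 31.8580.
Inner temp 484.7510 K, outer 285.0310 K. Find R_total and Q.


R_conv_in = 1/(13.6960*9.3420) = 0.0078
R_1 = 0.0730/(81.8690*9.3420) = 9.5447e-05
R_2 = 0.0390/(98.2770*9.3420) = 4.2479e-05
R_3 = 0.1330/(30.0030*9.3420) = 0.0005
R_conv_out = 1/(31.8580*9.3420) = 0.0034
R_total = 0.0118 K/W
Q = 199.7200 / 0.0118 = 16942.4676 W

R_total = 0.0118 K/W, Q = 16942.4676 W


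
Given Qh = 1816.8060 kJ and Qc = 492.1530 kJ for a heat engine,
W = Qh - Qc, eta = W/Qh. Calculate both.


W = 1816.8060 - 492.1530 = 1324.6530 kJ
eta = 1324.6530 / 1816.8060 = 0.7291 = 72.9111%

W = 1324.6530 kJ, eta = 72.9111%


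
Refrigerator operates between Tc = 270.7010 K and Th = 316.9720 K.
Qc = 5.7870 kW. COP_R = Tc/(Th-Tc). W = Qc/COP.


COP = 270.7010 / 46.2710 = 5.8503
W = 5.7870 / 5.8503 = 0.9892 kW

COP = 5.8503, W = 0.9892 kW


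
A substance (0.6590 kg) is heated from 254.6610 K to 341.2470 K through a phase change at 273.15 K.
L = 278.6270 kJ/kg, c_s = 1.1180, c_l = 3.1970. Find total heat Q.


Q1 (sensible, solid) = 0.6590 * 1.1180 * 18.4890 = 13.6220 kJ
Q2 (latent) = 0.6590 * 278.6270 = 183.6152 kJ
Q3 (sensible, liquid) = 0.6590 * 3.1970 * 68.0970 = 143.4683 kJ
Q_total = 340.7055 kJ

340.7055 kJ


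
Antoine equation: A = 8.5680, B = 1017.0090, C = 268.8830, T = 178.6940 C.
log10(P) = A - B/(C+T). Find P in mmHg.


C+T = 447.5770
B/(C+T) = 2.2723
log10(P) = 8.5680 - 2.2723 = 6.2957
P = 10^6.2957 = 1975809.9588 mmHg

1975809.9588 mmHg


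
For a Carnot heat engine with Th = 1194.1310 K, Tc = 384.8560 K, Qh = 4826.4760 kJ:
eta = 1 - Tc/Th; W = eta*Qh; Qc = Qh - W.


eta = 1 - 384.8560/1194.1310 = 0.6777
W = 0.6777 * 4826.4760 = 3270.9530 kJ
Qc = 4826.4760 - 3270.9530 = 1555.5230 kJ

eta = 67.7710%, W = 3270.9530 kJ, Qc = 1555.5230 kJ


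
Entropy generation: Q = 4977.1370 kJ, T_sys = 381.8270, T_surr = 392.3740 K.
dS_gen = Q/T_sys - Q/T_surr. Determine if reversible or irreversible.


dS_sys = 4977.1370/381.8270 = 13.0351 kJ/K
dS_surr = -4977.1370/392.3740 = -12.6847 kJ/K
dS_gen = 13.0351 - 12.6847 = 0.3504 kJ/K (irreversible)

dS_gen = 0.3504 kJ/K, irreversible


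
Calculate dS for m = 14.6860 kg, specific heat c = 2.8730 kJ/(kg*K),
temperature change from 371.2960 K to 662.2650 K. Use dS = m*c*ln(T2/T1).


T2/T1 = 1.7837
ln(T2/T1) = 0.5787
dS = 14.6860 * 2.8730 * 0.5787 = 24.4156 kJ/K

24.4156 kJ/K


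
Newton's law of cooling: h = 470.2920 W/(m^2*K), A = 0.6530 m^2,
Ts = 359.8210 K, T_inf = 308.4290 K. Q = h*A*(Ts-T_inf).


dT = 51.3920 K
Q = 470.2920 * 0.6530 * 51.3920 = 15782.5179 W

15782.5179 W


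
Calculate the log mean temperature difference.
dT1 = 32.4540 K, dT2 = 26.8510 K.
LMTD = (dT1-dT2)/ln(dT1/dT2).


dT1/dT2 = 1.2087
ln(dT1/dT2) = 0.1895
LMTD = 5.6030 / 0.1895 = 29.5641 K

29.5641 K


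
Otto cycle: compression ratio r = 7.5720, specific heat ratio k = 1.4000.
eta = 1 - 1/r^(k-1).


r^(k-1) = 2.2474
eta = 1 - 1/2.2474 = 0.5550 = 55.5045%

55.5045%


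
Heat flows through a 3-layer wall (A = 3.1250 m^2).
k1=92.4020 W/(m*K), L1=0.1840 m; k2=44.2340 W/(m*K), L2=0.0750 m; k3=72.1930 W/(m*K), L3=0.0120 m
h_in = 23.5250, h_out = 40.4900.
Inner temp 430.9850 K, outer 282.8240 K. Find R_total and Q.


R_conv_in = 1/(23.5250*3.1250) = 0.0136
R_1 = 0.1840/(92.4020*3.1250) = 0.0006
R_2 = 0.0750/(44.2340*3.1250) = 0.0005
R_3 = 0.0120/(72.1930*3.1250) = 5.3191e-05
R_conv_out = 1/(40.4900*3.1250) = 0.0079
R_total = 0.0227 K/W
Q = 148.1610 / 0.0227 = 6515.8044 W

R_total = 0.0227 K/W, Q = 6515.8044 W


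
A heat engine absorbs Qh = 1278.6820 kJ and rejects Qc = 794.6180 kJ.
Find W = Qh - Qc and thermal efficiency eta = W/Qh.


W = 1278.6820 - 794.6180 = 484.0640 kJ
eta = 484.0640 / 1278.6820 = 0.3786 = 37.8565%

W = 484.0640 kJ, eta = 37.8565%


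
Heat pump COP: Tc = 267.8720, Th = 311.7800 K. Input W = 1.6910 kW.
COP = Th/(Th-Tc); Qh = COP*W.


COP = 311.7800 / 43.9080 = 7.1008
Qh = 7.1008 * 1.6910 = 12.0074 kW

COP = 7.1008, Qh = 12.0074 kW


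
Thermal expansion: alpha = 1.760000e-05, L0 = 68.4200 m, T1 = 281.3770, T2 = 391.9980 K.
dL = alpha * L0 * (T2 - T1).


dT = 110.6210 K
dL = 1.760000e-05 * 68.4200 * 110.6210 = 0.133209 m
L_final = 68.553209 m

dL = 0.133209 m


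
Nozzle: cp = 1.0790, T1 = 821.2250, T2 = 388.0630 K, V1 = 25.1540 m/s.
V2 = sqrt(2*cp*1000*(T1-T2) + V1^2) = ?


dT = 433.1620 K
2*cp*1000*dT = 934763.5960
V1^2 = 632.7237
V2 = sqrt(935396.3197) = 967.1589 m/s

967.1589 m/s


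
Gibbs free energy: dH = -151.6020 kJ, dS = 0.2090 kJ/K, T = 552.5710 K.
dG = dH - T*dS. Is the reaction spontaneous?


T*dS = 552.5710 * 0.2090 = 115.4873 kJ
dG = -151.6020 - 115.4873 = -267.0893 kJ (spontaneous)

dG = -267.0893 kJ, spontaneous


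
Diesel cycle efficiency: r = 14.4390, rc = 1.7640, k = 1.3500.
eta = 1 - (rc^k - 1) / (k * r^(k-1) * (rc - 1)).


r^(k-1) = 2.5459
rc^k = 2.1517
eta = 0.5614 = 56.1411%

56.1411%


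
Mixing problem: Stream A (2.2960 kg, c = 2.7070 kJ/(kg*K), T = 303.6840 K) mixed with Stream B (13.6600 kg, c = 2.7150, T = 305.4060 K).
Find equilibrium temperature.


num = 13214.0404
den = 43.3022
Tf = 305.1588 K

305.1588 K


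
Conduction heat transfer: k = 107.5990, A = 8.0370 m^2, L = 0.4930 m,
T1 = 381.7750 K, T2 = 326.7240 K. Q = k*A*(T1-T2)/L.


dT = 55.0510 K
Q = 107.5990 * 8.0370 * 55.0510 / 0.4930 = 96565.1671 W

96565.1671 W


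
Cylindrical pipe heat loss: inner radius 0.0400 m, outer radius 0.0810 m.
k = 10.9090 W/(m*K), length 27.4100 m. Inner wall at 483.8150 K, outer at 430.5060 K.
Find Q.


dT = 53.3090 K
ln(ro/ri) = 0.7056
Q = 2*pi*10.9090*27.4100*53.3090 / 0.7056 = 141949.6935 W

141949.6935 W


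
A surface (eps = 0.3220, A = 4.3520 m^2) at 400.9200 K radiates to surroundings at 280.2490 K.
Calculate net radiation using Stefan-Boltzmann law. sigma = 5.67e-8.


T^4 = 2.5836e+10
Tsurr^4 = 6.1685e+09
Q = 0.3220 * 5.67e-8 * 4.3520 * 1.9668e+10 = 1562.7351 W

1562.7351 W


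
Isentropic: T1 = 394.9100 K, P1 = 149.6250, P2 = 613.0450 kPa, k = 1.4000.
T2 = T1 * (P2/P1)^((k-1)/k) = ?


(k-1)/k = 0.2857
(P2/P1)^exp = 1.4962
T2 = 394.9100 * 1.4962 = 590.8738 K

590.8738 K


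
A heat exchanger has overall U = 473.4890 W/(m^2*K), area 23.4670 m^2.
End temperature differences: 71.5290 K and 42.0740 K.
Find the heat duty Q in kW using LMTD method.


LMTD = 55.5050 K
Q = 473.4890 * 23.4670 * 55.5050 = 616736.3007 W = 616.7363 kW

616.7363 kW


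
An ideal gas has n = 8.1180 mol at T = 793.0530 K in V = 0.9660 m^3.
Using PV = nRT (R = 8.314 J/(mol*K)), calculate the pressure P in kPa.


P = nRT/V = 8.1180 * 8.314 * 793.0530 / 0.9660
= 53525.5674 / 0.9660 = 55409.4900 Pa = 55.4095 kPa

55.4095 kPa


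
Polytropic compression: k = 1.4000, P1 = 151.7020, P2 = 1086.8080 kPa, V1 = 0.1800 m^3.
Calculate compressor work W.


(k-1)/k = 0.2857
(P2/P1)^exp = 1.7552
W = 3.5000 * 151.7020 * 0.1800 * (1.7552 - 1) = 72.1782 kJ

72.1782 kJ


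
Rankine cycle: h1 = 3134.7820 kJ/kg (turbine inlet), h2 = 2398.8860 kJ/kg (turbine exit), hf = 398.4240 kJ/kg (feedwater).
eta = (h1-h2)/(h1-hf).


W = 735.8960 kJ/kg
Q_in = 2736.3580 kJ/kg
eta = 0.2689 = 26.8933%

eta = 26.8933%


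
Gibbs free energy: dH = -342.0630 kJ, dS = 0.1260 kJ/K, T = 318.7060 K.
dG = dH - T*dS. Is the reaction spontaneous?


T*dS = 318.7060 * 0.1260 = 40.1570 kJ
dG = -342.0630 - 40.1570 = -382.2200 kJ (spontaneous)

dG = -382.2200 kJ, spontaneous


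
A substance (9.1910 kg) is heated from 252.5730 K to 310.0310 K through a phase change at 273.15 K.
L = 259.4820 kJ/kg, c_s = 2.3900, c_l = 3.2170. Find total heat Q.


Q1 (sensible, solid) = 9.1910 * 2.3900 * 20.5770 = 452.0045 kJ
Q2 (latent) = 9.1910 * 259.4820 = 2384.8991 kJ
Q3 (sensible, liquid) = 9.1910 * 3.2170 * 36.8810 = 1090.4770 kJ
Q_total = 3927.3805 kJ

3927.3805 kJ


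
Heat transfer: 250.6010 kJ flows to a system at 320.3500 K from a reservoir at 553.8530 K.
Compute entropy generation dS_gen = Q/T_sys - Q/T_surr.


dS_sys = 250.6010/320.3500 = 0.7823 kJ/K
dS_surr = -250.6010/553.8530 = -0.4525 kJ/K
dS_gen = 0.7823 - 0.4525 = 0.3298 kJ/K (irreversible)

dS_gen = 0.3298 kJ/K, irreversible


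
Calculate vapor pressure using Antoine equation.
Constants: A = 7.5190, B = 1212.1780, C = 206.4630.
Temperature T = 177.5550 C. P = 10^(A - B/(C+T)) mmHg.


C+T = 384.0180
B/(C+T) = 3.1566
log10(P) = 7.5190 - 3.1566 = 4.3624
P = 10^4.3624 = 23037.4509 mmHg

23037.4509 mmHg


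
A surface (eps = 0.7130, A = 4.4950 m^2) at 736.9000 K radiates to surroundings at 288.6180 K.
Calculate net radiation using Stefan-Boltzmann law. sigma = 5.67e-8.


T^4 = 2.9487e+11
Tsurr^4 = 6.9389e+09
Q = 0.7130 * 5.67e-8 * 4.4950 * 2.8793e+11 = 52323.2260 W

52323.2260 W


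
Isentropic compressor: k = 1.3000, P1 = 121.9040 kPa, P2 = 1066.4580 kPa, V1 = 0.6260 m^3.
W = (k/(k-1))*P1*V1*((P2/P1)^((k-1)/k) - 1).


(k-1)/k = 0.2308
(P2/P1)^exp = 1.6496
W = 4.3333 * 121.9040 * 0.6260 * (1.6496 - 1) = 214.7989 kJ

214.7989 kJ


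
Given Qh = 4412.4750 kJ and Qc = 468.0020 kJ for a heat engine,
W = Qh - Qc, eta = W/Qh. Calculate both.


W = 4412.4750 - 468.0020 = 3944.4730 kJ
eta = 3944.4730 / 4412.4750 = 0.8939 = 89.3937%

W = 3944.4730 kJ, eta = 89.3937%


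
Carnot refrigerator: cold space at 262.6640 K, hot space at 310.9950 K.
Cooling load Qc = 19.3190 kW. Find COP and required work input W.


COP = 262.6640 / 48.3310 = 5.4347
W = 19.3190 / 5.4347 = 3.5548 kW

COP = 5.4347, W = 3.5548 kW


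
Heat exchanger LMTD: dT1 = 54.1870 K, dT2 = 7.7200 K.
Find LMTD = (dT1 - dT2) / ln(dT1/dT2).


dT1/dT2 = 7.0190
ln(dT1/dT2) = 1.9486
LMTD = 46.4670 / 1.9486 = 23.8460 K

23.8460 K


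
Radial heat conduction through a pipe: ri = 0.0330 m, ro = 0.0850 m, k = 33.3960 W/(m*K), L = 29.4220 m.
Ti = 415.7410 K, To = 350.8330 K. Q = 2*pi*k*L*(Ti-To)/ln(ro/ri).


dT = 64.9080 K
ln(ro/ri) = 0.9461
Q = 2*pi*33.3960*29.4220*64.9080 / 0.9461 = 423533.3757 W

423533.3757 W


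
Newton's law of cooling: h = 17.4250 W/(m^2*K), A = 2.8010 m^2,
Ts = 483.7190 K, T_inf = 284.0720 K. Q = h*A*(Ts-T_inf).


dT = 199.6470 K
Q = 17.4250 * 2.8010 * 199.6470 = 9744.2560 W

9744.2560 W


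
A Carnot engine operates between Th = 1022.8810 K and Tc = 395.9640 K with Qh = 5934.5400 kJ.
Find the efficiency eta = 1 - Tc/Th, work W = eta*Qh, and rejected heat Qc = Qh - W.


eta = 1 - 395.9640/1022.8810 = 0.6129
W = 0.6129 * 5934.5400 = 3637.2403 kJ
Qc = 5934.5400 - 3637.2403 = 2297.2997 kJ

eta = 61.2893%, W = 3637.2403 kJ, Qc = 2297.2997 kJ


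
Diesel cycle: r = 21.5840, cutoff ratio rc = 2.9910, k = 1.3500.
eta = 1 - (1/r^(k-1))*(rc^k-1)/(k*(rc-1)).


r^(k-1) = 2.9305
rc^k = 4.3889
eta = 0.5698 = 56.9768%

56.9768%


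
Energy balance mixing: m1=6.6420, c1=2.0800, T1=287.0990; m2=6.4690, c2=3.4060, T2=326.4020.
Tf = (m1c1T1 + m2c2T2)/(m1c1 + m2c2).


num = 11158.1264
den = 35.8488
Tf = 311.2555 K

311.2555 K


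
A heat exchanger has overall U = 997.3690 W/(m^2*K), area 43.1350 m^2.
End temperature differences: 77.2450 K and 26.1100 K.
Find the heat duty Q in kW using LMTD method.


LMTD = 47.1436 K
Q = 997.3690 * 43.1350 * 47.1436 = 2028190.6655 W = 2028.1907 kW

2028.1907 kW


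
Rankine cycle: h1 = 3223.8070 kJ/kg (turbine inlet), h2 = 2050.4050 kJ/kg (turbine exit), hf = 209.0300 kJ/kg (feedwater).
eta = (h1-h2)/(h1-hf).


W = 1173.4020 kJ/kg
Q_in = 3014.7770 kJ/kg
eta = 0.3892 = 38.9217%

eta = 38.9217%


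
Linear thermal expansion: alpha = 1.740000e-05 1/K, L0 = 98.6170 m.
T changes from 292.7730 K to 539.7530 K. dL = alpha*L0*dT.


dT = 246.9800 K
dL = 1.740000e-05 * 98.6170 * 246.9800 = 0.423802 m
L_final = 99.040802 m

dL = 0.423802 m


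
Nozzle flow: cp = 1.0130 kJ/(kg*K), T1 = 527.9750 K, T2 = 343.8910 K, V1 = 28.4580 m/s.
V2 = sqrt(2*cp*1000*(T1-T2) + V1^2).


dT = 184.0840 K
2*cp*1000*dT = 372954.1840
V1^2 = 809.8578
V2 = sqrt(373764.0418) = 611.3624 m/s

611.3624 m/s


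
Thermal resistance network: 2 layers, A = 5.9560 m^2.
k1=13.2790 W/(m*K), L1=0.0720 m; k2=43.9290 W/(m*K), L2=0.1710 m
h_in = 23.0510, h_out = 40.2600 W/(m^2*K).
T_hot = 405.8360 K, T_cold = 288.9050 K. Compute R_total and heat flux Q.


R_conv_in = 1/(23.0510*5.9560) = 0.0073
R_1 = 0.0720/(13.2790*5.9560) = 0.0009
R_2 = 0.1710/(43.9290*5.9560) = 0.0007
R_conv_out = 1/(40.2600*5.9560) = 0.0042
R_total = 0.0130 K/W
Q = 116.9310 / 0.0130 = 8982.2383 W

R_total = 0.0130 K/W, Q = 8982.2383 W


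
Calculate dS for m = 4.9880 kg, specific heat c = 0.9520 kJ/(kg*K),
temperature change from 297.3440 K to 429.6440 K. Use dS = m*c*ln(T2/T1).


T2/T1 = 1.4449
ln(T2/T1) = 0.3681
dS = 4.9880 * 0.9520 * 0.3681 = 1.7478 kJ/K

1.7478 kJ/K


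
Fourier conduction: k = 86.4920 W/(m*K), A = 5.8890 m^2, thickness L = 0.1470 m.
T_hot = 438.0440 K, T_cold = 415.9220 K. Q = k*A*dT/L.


dT = 22.1220 K
Q = 86.4920 * 5.8890 * 22.1220 / 0.1470 = 76652.1864 W

76652.1864 W


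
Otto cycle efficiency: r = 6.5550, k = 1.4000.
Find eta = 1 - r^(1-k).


r^(k-1) = 2.1214
eta = 1 - 1/2.1214 = 0.5286 = 52.8620%

52.8620%


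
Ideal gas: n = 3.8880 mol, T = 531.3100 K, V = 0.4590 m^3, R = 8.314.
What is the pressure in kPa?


P = nRT/V = 3.8880 * 8.314 * 531.3100 / 0.4590
= 17174.5065 / 0.4590 = 37417.2255 Pa = 37.4172 kPa

37.4172 kPa
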